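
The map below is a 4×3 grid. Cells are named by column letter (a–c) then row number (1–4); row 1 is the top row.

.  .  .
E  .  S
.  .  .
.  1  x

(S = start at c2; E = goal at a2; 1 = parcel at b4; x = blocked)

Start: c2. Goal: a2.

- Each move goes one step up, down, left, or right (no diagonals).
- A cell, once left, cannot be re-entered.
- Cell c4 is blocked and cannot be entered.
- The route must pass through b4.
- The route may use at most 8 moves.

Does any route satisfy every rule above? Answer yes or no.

One route that works: c2 → c3 → b3 → b4 → a4 → a3 → a2.

yes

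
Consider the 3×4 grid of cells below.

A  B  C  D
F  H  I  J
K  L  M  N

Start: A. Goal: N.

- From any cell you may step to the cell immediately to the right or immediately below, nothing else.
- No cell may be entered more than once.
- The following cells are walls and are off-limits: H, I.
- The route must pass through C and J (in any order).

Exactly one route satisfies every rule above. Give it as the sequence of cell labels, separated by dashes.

Moves only go right or down, so the column and row indices never decrease.
Route from A: 3× right (reaching D), 2× down (reaching N) — 5 moves in all.
Check: all required cells visited.

A - B - C - D - J - N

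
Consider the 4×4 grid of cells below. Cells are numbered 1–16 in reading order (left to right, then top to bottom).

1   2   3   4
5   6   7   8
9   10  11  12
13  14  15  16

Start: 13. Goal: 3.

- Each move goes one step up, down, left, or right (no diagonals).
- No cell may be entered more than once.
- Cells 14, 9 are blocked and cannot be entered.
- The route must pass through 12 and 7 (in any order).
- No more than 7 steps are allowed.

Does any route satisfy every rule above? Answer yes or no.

no

The blocked cells wall 12 off from 13 completely — no sequence of moves reaches it at all, so no route can satisfy the rules.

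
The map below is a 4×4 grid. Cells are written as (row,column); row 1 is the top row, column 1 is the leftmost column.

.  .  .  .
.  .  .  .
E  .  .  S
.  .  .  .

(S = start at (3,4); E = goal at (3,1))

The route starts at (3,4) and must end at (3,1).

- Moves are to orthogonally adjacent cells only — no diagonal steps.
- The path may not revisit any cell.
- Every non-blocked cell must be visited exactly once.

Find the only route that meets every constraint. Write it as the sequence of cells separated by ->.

(3,4) -> (4,4) -> (4,3) -> (3,3) -> (2,3) -> (2,4) -> (1,4) -> (1,3) -> (1,2) -> (1,1) -> (2,1) -> (2,2) -> (3,2) -> (4,2) -> (4,1) -> (3,1)

Need to visit all 16 open cells exactly once, starting at (3,4) and ending at (3,1).
Cell (1,1) has only two open neighbours ((2,1) and (1,2)), so the path must pass straight through it: one of those is the cell it's entered from and the other is where it exits.
Route from (3,4): down to (4,4), left to (4,3), 2× up (reaching (2,3)), right to (2,4), up to (1,4), 3× left (reaching (1,1)), down to (2,1), right to (2,2), 2× down (reaching (4,2)), left to (4,1), up to (3,1) — 15 moves in all.
Check: all 16 open cells covered.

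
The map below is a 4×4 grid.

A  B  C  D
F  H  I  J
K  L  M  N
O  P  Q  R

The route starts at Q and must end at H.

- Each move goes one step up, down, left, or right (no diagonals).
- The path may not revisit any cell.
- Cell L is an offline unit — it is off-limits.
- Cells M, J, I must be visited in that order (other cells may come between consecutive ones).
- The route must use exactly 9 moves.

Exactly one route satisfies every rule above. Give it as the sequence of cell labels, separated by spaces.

The waypoints must appear in the order M, J, I, with no cell reused.
Route from Q: up 1 to M, right 1 to N, up 1 to J, left 1 to I, up 1 to C, left 2 to A, down 1 to F, right 1 to H — 9 moves in all.
Check: order respected (M at step 1, J at step 3, I at step 4); 9 moves as required.

Q M N J I C B A F H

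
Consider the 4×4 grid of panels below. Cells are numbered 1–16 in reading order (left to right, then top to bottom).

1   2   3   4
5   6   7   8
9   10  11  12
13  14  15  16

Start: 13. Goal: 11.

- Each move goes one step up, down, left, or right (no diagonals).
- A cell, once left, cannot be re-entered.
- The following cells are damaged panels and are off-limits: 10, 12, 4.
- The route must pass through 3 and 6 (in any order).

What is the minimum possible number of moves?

Any route passes through 3 and 6 in some order between 13 and 11. Summing Manhattan distances along each leg and taking the cheapest ordering (13 → 6 → 3 → 11) gives a lower bound of 3 + 2 + 2 = 7 moves.
A route of 7 moves achieves this: 13 → 9 → 5 → 6 → 2 → 3 → 7 → 11.
Since 7 matches the lower bound, it is optimal.

7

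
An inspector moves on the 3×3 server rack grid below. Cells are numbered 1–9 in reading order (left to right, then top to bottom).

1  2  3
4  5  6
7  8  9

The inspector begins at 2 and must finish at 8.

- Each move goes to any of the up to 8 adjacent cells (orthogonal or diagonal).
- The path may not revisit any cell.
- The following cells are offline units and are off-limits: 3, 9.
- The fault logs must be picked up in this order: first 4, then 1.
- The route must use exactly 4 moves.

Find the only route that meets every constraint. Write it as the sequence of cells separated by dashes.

The waypoints must appear in the order 4, 1, with no cell reused.
Route from 2: down-left 1 to 4, up 1 to 1, down-right 1 to 5, down 1 to 8 — 4 moves in all.
Check: order respected (4 at step 1, 1 at step 2); 4 moves as required.

2 - 4 - 1 - 5 - 8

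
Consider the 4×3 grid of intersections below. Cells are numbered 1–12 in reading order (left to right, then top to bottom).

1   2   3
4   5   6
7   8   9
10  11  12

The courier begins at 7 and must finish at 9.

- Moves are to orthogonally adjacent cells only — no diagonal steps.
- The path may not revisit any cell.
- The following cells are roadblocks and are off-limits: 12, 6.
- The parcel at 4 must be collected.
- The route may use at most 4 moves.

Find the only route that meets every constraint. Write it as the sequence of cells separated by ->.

7 -> 4 -> 5 -> 8 -> 9

The 4-move cap with required stops at 4 leaves no slack for detours.
Route from 7: up to 4, right to 5, down to 8, right to 9 — 4 moves in all.
Check: all required cells visited; 4 ≤ 4 moves.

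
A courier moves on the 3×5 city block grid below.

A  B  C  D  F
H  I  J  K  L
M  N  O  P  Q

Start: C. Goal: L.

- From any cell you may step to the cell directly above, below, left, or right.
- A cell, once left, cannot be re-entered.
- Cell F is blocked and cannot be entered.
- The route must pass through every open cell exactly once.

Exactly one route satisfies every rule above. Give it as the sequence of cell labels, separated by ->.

C -> D -> K -> J -> I -> B -> A -> H -> M -> N -> O -> P -> Q -> L

Need to visit all 14 open cells exactly once, starting at C and ending at L.
Cell D has only two open neighbours (K and C), so the path must pass straight through it: one of those is the cell it's entered from and the other is where it exits.
Route from C: right 1 to D, down 1 to K, left 2 to I, up 1 to B, left 1 to A, down 2 to M, right 4 to Q, up 1 to L — 13 moves in all.
Check: all 14 open cells covered.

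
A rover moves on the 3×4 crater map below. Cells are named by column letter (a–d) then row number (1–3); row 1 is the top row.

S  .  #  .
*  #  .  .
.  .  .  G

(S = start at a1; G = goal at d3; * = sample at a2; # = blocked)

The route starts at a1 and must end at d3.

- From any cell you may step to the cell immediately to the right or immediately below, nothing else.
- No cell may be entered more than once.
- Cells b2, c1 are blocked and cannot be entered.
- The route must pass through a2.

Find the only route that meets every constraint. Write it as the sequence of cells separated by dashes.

Moves only go right or down, so the column and row indices never decrease.
Route from a1: down 2 to a3, right 3 to d3 — 5 moves in all.
Check: all required cells visited.

a1 - a2 - a3 - b3 - c3 - d3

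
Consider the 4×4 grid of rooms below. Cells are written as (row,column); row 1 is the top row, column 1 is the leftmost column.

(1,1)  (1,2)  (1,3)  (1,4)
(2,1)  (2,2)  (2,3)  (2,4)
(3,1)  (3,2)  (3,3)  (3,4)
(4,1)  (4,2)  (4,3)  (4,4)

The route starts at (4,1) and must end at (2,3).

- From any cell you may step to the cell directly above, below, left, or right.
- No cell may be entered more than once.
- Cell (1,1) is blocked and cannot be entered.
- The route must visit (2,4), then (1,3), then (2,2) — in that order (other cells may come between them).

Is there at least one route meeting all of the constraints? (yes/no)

yes

One route that works: (4,1) → (3,1) → (3,2) → (3,3) → (3,4) → (2,4) → (1,4) → (1,3) → (1,2) → (2,2) → (2,3).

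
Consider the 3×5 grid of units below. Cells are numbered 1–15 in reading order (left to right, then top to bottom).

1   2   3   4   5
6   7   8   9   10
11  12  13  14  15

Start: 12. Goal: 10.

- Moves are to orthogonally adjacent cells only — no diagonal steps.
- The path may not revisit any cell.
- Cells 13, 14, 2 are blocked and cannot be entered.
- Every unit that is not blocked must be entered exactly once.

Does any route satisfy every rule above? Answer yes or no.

Cell 1 has only one open neighbour but is neither the start nor the goal, so a Hamiltonian route would have to both enter and leave it through the same neighbour — impossible without revisiting.

no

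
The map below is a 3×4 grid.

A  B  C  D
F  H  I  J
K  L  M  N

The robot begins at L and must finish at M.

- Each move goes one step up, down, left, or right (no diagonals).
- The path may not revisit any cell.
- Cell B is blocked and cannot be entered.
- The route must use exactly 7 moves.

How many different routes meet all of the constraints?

Need simple routes of exactly 7 moves from L to M (Manhattan distance 1, so 3 moves are spent on a detour and 3 undoing it).
Enumerating: L H I C D J N M | L K F H I J N M.
That gives 2 routes.

2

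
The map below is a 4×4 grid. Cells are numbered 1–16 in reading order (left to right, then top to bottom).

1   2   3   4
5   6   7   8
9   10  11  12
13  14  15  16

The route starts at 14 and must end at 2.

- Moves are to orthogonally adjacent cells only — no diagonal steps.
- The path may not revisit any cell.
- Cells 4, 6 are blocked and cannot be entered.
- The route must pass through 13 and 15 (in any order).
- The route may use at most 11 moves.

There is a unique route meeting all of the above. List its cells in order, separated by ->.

14 -> 13 -> 9 -> 10 -> 11 -> 15 -> 16 -> 12 -> 8 -> 7 -> 3 -> 2

The 11-move cap with required stops at 13, 15 leaves no slack for detours.
Route from 14: left to 13, up to 9, 2× right (reaching 11), down to 15, right to 16, 2× up (reaching 8), left to 7, up to 3, left to 2 — 11 moves in all.
Check: all required cells visited; 11 ≤ 11 moves.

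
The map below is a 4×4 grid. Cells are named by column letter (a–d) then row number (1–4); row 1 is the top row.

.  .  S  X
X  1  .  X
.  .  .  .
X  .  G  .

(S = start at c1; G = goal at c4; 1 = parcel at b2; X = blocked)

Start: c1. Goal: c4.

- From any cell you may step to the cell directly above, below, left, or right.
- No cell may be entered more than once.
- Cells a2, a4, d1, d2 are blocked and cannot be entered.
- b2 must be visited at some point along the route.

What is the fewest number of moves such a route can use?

Any route passes through b2 somewhere between c1 and c4. Summing Manhattan distances along the two legs (c1 → b2 → c4) gives a lower bound of 2 + 3 = 5 moves.
A route of 5 moves achieves this: c1 → c2 → b2 → b3 → b4 → c4.
Since 5 matches the lower bound, it is optimal.

5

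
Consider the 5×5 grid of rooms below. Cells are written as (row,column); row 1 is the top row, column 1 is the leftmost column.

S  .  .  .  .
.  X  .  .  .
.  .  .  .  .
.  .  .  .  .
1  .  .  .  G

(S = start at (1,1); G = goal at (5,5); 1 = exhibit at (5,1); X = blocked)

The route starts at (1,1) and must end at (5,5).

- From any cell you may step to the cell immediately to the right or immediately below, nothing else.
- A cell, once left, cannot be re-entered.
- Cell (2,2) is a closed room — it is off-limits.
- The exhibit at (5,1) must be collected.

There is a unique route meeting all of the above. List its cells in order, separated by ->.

Moves only go right or down, so the column and row indices never decrease.
Route from (1,1): down 4 to (5,1), right 4 to (5,5) — 8 moves in all.
Check: all required cells visited.

(1,1) -> (2,1) -> (3,1) -> (4,1) -> (5,1) -> (5,2) -> (5,3) -> (5,4) -> (5,5)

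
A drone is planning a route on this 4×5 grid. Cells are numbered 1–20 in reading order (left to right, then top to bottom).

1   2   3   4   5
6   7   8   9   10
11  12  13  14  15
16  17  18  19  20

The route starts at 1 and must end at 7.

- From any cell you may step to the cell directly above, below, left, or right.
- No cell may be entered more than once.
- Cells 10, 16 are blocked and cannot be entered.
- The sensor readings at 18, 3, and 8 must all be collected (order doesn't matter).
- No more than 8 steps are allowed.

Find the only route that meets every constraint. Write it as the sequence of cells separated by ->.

1 -> 2 -> 3 -> 8 -> 13 -> 18 -> 17 -> 12 -> 7

The budget equals the shortest possible length, so every move has to be on a shortest route through the required cells.
Route from 1: right 2 to 3, down 3 to 18, left 1 to 17, up 2 to 7 — 8 moves in all.
Check: all required cells visited; 8 ≤ 8 moves.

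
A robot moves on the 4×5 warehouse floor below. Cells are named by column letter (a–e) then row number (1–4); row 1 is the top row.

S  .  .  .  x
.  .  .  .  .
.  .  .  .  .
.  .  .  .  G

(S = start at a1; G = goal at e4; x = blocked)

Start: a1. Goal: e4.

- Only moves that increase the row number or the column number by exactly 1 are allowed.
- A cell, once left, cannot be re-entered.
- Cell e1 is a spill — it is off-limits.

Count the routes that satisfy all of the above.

34

A right/down-only route from a1 to e4 makes exactly 3 down-moves and 4 right-moves in some order.
With no other constraints that would be C(7,3) = 35 routes.
Subtract routes through each blocked cell (inclusion–exclusion for overlaps): − through e1: 1 → 34.
That gives 34 routes.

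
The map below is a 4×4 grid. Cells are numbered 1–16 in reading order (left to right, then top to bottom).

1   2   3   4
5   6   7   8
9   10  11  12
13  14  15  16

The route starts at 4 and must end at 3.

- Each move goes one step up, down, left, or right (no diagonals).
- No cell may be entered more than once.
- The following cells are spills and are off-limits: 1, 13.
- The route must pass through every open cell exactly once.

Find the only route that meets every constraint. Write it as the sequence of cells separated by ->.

4 -> 8 -> 7 -> 11 -> 12 -> 16 -> 15 -> 14 -> 10 -> 9 -> 5 -> 6 -> 2 -> 3

Need to visit all 14 open cells exactly once, starting at 4 and ending at 3.
Cell 16 has only two open neighbours (12 and 15), so the path must pass straight through it: one of those is the cell it's entered from and the other is where it exits.
Route from 4: down 1 to 8, left 1 to 7, down 1 to 11, right 1 to 12, down 1 to 16, left 2 to 14, up 1 to 10, left 1 to 9, up 1 to 5, right 1 to 6, up 1 to 2, right 1 to 3 — 13 moves in all.
Check: all 14 open cells covered.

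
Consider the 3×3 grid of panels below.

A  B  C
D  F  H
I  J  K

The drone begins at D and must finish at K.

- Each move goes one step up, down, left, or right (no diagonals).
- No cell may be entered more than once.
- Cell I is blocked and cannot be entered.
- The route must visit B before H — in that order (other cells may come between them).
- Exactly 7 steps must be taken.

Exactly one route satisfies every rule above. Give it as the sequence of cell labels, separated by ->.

The waypoints must appear in the order B, H, with no cell reused.
Route from D: up to A, 2× right (reaching C), down to H, left to F, down to J, right to K — 7 moves in all.
Check: order respected (B at step 2, H at step 4); 7 moves as required.

D -> A -> B -> C -> H -> F -> J -> K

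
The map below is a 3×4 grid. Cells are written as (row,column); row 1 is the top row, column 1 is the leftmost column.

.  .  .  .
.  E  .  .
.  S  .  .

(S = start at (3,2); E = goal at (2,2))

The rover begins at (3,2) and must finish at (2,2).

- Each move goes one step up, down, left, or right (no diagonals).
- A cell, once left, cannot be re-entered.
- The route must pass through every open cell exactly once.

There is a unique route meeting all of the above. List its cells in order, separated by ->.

Need to visit all 12 open cells exactly once, starting at (3,2) and ending at (2,2).
Route from (3,2): left to (3,1), 2× up (reaching (1,1)), 3× right (reaching (1,4)), 2× down (reaching (3,4)), left to (3,3), up to (2,3), left to (2,2) — 11 moves in all.
Check: all 12 open cells covered.

(3,2) -> (3,1) -> (2,1) -> (1,1) -> (1,2) -> (1,3) -> (1,4) -> (2,4) -> (3,4) -> (3,3) -> (2,3) -> (2,2)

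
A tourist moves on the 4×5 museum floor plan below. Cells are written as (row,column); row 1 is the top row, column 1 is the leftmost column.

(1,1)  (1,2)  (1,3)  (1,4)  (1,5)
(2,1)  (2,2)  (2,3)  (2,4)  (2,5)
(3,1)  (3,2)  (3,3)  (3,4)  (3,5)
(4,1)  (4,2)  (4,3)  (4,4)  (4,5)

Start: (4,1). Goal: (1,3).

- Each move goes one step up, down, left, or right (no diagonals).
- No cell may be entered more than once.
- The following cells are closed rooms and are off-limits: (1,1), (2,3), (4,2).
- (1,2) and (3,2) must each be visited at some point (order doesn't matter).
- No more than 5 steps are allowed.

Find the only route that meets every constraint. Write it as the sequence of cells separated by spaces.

(4,1) (3,1) (3,2) (2,2) (1,2) (1,3)

The 5-move cap with required stops at (1,2), (3,2) leaves no slack for detours.
Route from (4,1): up 1 to (3,1), right 1 to (3,2), up 2 to (1,2), right 1 to (1,3) — 5 moves in all.
Check: all required cells visited; 5 ≤ 5 moves.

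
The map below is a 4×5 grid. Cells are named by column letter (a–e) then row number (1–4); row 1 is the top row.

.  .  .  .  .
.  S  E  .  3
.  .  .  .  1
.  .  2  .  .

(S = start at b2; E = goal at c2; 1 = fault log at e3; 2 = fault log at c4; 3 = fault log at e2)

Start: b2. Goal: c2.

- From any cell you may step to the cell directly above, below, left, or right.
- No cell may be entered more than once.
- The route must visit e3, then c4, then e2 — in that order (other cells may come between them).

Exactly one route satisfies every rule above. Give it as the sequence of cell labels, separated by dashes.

b2 - b3 - c3 - d3 - e3 - e4 - d4 - c4 - b4 - a4 - a3 - a2 - a1 - b1 - c1 - d1 - e1 - e2 - d2 - c2

The waypoints must appear in the order e3, c4, e2, with no cell reused.
Route from b2: down 1 to b3, right 3 to e3, down 1 to e4, left 4 to a4, up 3 to a1, right 4 to e1, down 1 to e2, left 2 to c2 — 19 moves in all.
Check: order respected (1 at step 4, 2 at step 7, 3 at step 17).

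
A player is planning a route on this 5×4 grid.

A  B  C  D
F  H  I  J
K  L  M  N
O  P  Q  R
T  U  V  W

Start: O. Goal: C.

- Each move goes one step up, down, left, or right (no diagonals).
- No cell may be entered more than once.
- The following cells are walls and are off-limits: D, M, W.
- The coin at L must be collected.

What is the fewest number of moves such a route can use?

5

Any route passes through L somewhere between O and C. Summing Manhattan distances along the two legs (O → L → C) gives a lower bound of 2 + 3 = 5 moves.
A route of 5 moves achieves this: O → K → L → H → B → C.
Since 5 matches the lower bound, it is optimal.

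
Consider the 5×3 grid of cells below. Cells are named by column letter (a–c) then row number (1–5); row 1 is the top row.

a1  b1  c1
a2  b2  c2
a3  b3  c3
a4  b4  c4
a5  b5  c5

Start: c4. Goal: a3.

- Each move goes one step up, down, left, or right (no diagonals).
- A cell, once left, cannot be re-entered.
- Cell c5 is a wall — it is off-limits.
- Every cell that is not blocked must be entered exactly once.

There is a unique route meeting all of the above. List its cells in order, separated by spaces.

c4 c3 c2 c1 b1 a1 a2 b2 b3 b4 b5 a5 a4 a3

Need to visit all 14 open cells exactly once, starting at c4 and ending at a3.
Route from c4: 3× up (reaching c1), 2× left (reaching a1), down to a2, right to b2, 3× down (reaching b5), left to a5, 2× up (reaching a3) — 13 moves in all.
Check: all 14 open cells covered.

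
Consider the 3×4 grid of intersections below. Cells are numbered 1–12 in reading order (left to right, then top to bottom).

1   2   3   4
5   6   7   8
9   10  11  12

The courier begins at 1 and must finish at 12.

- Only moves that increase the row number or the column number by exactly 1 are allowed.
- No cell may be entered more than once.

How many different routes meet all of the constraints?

10

A right/down-only route from 1 to 12 makes exactly 2 down-moves and 3 right-moves in some order.
With no other constraints that would be C(5,2) = 10 routes.
That gives 10 routes.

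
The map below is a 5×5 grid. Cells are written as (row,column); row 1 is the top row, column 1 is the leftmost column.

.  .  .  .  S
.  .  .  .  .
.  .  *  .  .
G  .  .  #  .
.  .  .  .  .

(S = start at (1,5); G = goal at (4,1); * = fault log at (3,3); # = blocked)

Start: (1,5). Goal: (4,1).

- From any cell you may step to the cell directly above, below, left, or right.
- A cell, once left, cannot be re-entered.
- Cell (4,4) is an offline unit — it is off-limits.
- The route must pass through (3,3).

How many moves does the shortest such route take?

Any route passes through (3,3) somewhere between (1,5) and (4,1). Summing Manhattan distances along the two legs ((1,5) → (3,3) → (4,1)) gives a lower bound of 4 + 3 = 7 moves.
A route of 7 moves achieves this: (1,5) → (2,5) → (3,5) → (3,4) → (3,3) → (4,3) → (4,2) → (4,1).
Since 7 matches the lower bound, it is optimal.

7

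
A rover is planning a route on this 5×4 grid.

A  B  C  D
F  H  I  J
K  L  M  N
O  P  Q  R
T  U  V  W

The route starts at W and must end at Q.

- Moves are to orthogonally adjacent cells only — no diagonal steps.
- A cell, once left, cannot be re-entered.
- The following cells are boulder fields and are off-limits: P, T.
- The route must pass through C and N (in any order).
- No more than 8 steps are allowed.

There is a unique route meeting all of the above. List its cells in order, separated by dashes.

W - R - N - J - D - C - I - M - Q

Any route must reach C and N and still end at Q within 8 moves, so the order of the required stops is forced.
Route from W: up 4 to D, left 1 to C, down 3 to Q — 8 moves in all.
Check: all required cells visited; 8 ≤ 8 moves.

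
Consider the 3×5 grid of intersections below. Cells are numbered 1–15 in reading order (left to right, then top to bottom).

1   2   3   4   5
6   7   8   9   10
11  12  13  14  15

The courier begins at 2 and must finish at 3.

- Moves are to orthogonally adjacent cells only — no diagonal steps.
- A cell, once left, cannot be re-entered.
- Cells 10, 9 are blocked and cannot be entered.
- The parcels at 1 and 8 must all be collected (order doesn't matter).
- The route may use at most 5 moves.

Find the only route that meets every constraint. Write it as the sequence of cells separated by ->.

2 -> 1 -> 6 -> 7 -> 8 -> 3

The 5-move cap with required stops at 1, 8 leaves no slack for detours.
Route from 2: left to 1, down to 6, 2× right (reaching 8), up to 3 — 5 moves in all.
Check: all required cells visited; 5 ≤ 5 moves.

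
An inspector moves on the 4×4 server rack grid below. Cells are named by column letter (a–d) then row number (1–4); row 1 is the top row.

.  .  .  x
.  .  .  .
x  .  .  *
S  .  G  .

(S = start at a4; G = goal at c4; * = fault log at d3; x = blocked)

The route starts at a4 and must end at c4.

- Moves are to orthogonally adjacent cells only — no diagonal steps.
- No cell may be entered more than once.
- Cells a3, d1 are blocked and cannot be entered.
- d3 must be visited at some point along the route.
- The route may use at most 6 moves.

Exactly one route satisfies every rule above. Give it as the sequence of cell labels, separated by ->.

a4 -> b4 -> b3 -> c3 -> d3 -> d4 -> c4

The budget equals the shortest possible length, so every move has to be on a shortest route through the required cells.
Route from a4: right 1 to b4, up 1 to b3, right 2 to d3, down 1 to d4, left 1 to c4 — 6 moves in all.
Check: all required cells visited; 6 ≤ 6 moves.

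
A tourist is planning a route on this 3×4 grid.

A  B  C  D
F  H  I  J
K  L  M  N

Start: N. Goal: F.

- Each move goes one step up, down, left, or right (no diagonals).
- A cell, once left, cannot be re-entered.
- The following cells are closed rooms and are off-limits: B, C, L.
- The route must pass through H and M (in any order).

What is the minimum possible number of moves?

4

Any route passes through H and M in some order between N and F. Summing Manhattan distances along each leg and taking the cheapest ordering (N → M → H → F) gives a lower bound of 1 + 2 + 1 = 4 moves.
A route of 4 moves achieves this: N → M → I → H → F.
Since 4 matches the lower bound, it is optimal.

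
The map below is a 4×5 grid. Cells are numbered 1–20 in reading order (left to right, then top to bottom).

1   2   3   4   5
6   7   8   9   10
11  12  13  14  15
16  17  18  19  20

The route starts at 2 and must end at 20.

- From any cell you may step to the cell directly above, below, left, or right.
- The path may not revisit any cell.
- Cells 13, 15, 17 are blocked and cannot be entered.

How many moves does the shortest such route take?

The Manhattan distance from 2 to 20 is |1−4| + |2−5| = 6, so at least 6 moves are needed.
A route of 6 moves achieves this: 2 → 7 → 8 → 9 → 14 → 19 → 20.
Since 6 matches the lower bound, it is optimal.

6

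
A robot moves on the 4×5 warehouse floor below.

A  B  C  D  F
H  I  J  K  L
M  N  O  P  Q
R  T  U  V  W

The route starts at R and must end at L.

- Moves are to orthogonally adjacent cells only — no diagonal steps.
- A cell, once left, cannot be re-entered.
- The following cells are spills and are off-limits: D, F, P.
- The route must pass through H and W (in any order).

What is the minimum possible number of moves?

Any route passes through H and W in some order between R and L. Summing Manhattan distances along each leg and taking the cheapest ordering (R → H → W → L) gives a lower bound of 2 + 6 + 2 = 10 moves.
A route of 10 moves achieves this: R → M → H → I → N → T → U → V → W → Q → L.
Since 10 matches the lower bound, it is optimal.

10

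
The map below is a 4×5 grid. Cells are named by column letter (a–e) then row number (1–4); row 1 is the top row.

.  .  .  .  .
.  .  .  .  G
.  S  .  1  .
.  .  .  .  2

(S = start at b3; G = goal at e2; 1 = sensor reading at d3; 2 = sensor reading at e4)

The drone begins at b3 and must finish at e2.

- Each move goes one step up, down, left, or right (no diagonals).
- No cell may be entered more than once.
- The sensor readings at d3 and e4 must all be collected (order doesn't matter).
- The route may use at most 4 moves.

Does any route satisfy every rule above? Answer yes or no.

Even ignoring the no-revisit rule, getting from b3 to e2, taking the cheapest ordering b3 → d3 → e4 → e2 needs at least 2 + 2 + 2 = 6 moves (Manhattan distance per leg), which exceeds the 4-move limit.

no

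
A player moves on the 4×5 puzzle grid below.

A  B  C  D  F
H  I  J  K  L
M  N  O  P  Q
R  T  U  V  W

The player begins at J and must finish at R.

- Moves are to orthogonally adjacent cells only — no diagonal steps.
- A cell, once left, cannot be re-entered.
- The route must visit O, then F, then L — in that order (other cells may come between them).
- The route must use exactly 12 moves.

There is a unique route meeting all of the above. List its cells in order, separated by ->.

The waypoints must appear in the order O, F, L, with no cell reused.
Route from J: down to O, right to P, 2× up (reaching D), right to F, 3× down (reaching W), 4× left (reaching R) — 12 moves in all.
Check: order respected (O at step 1, F at step 5, L at step 6); 12 moves as required.

J -> O -> P -> K -> D -> F -> L -> Q -> W -> V -> U -> T -> R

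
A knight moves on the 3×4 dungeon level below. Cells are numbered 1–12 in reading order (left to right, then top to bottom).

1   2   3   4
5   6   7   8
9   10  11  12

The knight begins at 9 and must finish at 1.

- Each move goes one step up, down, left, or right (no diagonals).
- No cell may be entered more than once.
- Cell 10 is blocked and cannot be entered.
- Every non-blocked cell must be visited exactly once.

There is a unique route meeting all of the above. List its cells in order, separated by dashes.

Need to visit all 11 open cells exactly once, starting at 9 and ending at 1.
Cell 4 has only two open neighbours (8 and 3), so the path must pass straight through it: one of those is the cell it's entered from and the other is where it exits.
Route from 9: up to 5, 2× right (reaching 7), down to 11, right to 12, 2× up (reaching 4), 3× left (reaching 1) — 10 moves in all.
Check: all 11 open cells covered.

9 - 5 - 6 - 7 - 11 - 12 - 8 - 4 - 3 - 2 - 1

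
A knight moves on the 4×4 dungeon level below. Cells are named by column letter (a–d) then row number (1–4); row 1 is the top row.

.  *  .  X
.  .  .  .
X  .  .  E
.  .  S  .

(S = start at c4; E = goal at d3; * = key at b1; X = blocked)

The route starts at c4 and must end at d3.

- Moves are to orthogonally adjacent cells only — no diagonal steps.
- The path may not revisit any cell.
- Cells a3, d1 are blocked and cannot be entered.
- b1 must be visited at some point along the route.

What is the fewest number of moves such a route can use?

8

Any route passes through b1 somewhere between c4 and d3. Summing Manhattan distances along the two legs (c4 → b1 → d3) gives a lower bound of 4 + 4 = 8 moves.
A route of 8 moves achieves this: c4 → c3 → b3 → b2 → b1 → c1 → c2 → d2 → d3.
Since 8 matches the lower bound, it is optimal.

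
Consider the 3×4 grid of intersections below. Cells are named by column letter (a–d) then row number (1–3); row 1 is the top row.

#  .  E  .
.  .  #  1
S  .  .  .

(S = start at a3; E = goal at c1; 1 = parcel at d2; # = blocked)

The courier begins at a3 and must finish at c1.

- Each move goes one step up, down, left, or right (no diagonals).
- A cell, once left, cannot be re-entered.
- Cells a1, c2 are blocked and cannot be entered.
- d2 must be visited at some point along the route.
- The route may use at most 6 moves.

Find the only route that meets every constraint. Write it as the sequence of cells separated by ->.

a3 -> b3 -> c3 -> d3 -> d2 -> d1 -> c1

The budget equals the shortest possible length, so every move has to be on a shortest route through the required cells.
Route from a3: right 3 to d3, up 2 to d1, left 1 to c1 — 6 moves in all.
Check: all required cells visited; 6 ≤ 6 moves.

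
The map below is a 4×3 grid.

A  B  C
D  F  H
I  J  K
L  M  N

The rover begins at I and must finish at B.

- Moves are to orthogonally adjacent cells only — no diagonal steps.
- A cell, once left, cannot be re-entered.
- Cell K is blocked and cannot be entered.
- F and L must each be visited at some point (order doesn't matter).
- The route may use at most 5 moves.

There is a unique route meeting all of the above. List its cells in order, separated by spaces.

The budget equals the shortest possible length, so every move has to be on a shortest route through the required cells.
Route from I: down 1 to L, right 1 to M, up 3 to B — 5 moves in all.
Check: all required cells visited; 5 ≤ 5 moves.

I L M J F B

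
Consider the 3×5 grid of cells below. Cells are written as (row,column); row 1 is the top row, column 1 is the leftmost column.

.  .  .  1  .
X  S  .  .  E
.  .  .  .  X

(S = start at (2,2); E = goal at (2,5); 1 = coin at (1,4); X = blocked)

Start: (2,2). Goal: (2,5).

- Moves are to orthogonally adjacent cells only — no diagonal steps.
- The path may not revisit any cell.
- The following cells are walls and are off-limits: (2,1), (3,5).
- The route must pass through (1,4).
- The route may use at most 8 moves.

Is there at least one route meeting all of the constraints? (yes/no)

yes

One route that works: (2,2) → (1,2) → (1,3) → (1,4) → (2,4) → (2,5).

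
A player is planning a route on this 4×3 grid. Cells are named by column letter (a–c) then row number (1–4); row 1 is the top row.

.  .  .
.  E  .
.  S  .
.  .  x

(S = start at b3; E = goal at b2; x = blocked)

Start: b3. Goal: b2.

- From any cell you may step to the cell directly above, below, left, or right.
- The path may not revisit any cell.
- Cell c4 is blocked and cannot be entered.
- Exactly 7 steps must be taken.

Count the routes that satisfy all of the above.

Need simple routes of exactly 7 moves from b3 to b2 (Manhattan distance 1, so 3 moves are spent on a detour and 3 undoing it).
Enumerating: b3 b4 a4 a3 a2 a1 b1 b2 | b3 a3 a2 a1 b1 c1 c2 b2 | b3 c3 c2 c1 b1 a1 a2 b2.
That gives 3 routes.

3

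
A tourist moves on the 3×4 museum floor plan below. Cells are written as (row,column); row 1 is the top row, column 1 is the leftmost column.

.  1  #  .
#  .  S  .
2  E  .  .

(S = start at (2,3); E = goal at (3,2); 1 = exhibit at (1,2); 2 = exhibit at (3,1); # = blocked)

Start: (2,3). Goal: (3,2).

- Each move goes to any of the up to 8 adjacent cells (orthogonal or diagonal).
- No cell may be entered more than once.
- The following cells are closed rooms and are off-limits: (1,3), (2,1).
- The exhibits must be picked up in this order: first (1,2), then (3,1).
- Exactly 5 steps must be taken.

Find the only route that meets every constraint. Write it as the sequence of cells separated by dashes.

(2,3) - (1,2) - (1,1) - (2,2) - (3,1) - (3,2)

The waypoints must appear in the order (1,2), (3,1), with no cell reused.
Route from (2,3): up-left 1 to (1,2), left 1 to (1,1), down-right 1 to (2,2), down-left 1 to (3,1), right 1 to (3,2) — 5 moves in all.
Check: order respected (1 at step 1, 2 at step 4); 5 moves as required.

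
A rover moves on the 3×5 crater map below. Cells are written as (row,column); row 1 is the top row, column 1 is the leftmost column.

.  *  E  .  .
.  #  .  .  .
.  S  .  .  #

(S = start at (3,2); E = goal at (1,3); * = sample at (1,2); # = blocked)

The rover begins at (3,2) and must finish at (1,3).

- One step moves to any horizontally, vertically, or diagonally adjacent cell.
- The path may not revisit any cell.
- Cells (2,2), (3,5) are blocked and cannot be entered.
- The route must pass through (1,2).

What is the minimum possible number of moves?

Any route passes through (1,2) somewhere between (3,2) and (1,3). Summing Chebyshev distances along the two legs ((3,2) → (1,2) → (1,3)) gives a lower bound of 2 + 1 = 3 moves.
A route of 3 moves achieves this: (3,2) → (2,1) → (1,2) → (1,3).
Since 3 matches the lower bound, it is optimal.

3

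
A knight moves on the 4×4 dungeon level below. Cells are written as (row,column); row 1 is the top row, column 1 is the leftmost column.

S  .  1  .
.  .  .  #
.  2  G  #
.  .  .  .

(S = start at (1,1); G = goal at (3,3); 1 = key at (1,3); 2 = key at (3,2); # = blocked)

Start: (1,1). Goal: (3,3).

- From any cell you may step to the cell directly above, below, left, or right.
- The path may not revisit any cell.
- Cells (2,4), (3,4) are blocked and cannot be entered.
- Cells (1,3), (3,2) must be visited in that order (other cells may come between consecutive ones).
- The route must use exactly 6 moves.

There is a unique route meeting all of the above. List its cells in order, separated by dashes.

(1,1) - (1,2) - (1,3) - (2,3) - (2,2) - (3,2) - (3,3)

The waypoints must appear in the order (1,3), (3,2), with no cell reused.
Route from (1,1): 2× right (reaching (1,3)), down to (2,3), left to (2,2), down to (3,2), right to (3,3) — 6 moves in all.
Check: order respected (1 at step 2, 2 at step 5); 6 moves as required.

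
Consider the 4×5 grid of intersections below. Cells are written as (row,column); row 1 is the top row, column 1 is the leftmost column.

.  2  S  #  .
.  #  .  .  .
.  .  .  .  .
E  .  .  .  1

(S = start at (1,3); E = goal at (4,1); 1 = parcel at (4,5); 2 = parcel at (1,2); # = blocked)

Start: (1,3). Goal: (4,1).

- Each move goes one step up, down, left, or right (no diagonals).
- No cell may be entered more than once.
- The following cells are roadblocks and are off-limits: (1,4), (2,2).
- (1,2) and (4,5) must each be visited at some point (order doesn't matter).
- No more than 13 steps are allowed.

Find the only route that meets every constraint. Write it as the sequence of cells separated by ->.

The budget equals the shortest possible length, so every move has to be on a shortest route through the required cells.
Route from (1,3): left 2 to (1,1), down 2 to (3,1), right 4 to (3,5), down 1 to (4,5), left 4 to (4,1) — 13 moves in all.
Check: all required cells visited; 13 ≤ 13 moves.

(1,3) -> (1,2) -> (1,1) -> (2,1) -> (3,1) -> (3,2) -> (3,3) -> (3,4) -> (3,5) -> (4,5) -> (4,4) -> (4,3) -> (4,2) -> (4,1)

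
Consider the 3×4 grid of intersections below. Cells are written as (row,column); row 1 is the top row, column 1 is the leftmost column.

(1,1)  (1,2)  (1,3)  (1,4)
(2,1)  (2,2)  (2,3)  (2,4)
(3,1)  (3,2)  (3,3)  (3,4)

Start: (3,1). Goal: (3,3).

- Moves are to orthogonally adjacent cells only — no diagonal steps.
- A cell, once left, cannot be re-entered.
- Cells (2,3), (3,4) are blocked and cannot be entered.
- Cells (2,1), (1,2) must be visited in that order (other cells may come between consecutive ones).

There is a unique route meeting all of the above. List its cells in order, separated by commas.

The waypoints must appear in the order (2,1), (1,2), with no cell reused.
Route from (3,1): up 2 to (1,1), right 1 to (1,2), down 2 to (3,2), right 1 to (3,3) — 6 moves in all.
Check: order respected ((2,1) at step 1, (1,2) at step 3).

(3,1), (2,1), (1,1), (1,2), (2,2), (3,2), (3,3)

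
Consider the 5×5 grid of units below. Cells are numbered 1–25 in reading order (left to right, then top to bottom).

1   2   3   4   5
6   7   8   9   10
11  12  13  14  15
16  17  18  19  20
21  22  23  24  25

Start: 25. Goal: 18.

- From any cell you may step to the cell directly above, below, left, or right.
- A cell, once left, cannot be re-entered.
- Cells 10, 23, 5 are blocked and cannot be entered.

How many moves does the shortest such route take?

The Manhattan distance from 25 to 18 is |5−4| + |5−3| = 3, so at least 3 moves are needed.
A route of 3 moves achieves this: 25 → 20 → 19 → 18.
Since 3 matches the lower bound, it is optimal.

3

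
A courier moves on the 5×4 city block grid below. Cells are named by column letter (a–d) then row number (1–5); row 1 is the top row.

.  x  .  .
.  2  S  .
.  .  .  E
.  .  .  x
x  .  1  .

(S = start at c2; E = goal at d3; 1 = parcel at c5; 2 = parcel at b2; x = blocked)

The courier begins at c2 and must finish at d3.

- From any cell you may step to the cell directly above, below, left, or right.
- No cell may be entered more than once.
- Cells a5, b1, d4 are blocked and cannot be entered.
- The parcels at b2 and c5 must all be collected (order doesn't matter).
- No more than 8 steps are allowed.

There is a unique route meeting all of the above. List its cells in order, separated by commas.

The budget equals the shortest possible length, so every move has to be on a shortest route through the required cells.
Route from c2: left to b2, 3× down (reaching b5), right to c5, 2× up (reaching c3), right to d3 — 8 moves in all.
Check: all required cells visited; 8 ≤ 8 moves.

c2, b2, b3, b4, b5, c5, c4, c3, d3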